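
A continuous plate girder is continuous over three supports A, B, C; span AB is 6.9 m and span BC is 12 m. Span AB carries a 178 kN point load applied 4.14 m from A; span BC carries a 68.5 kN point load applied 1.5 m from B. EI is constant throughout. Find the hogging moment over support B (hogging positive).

Release continuity at B by inserting a hinge; the redundant is the internal moment M_B. The primary structure is two simply-supported spans AB and BC.
End slopes at the hinge B, treating each span as simply supported:
  span AB: point load 178 at a = 4.14: Pab(L + a)/(6LEI) = 542.4/EI
  span BC: point load 68.5 at a = 1.5: Pab(L + b)/(6LEI) = 337.1/EI
  relative rotation θ_0 = (542.4 + 337.1)/EI = 879.5/EI
A unit hogging moment at B produces rotation L₁/(3EI) + L₂/(3EI) = 6.3/EI.
Slope continuity at B: θ_0 = M_B·6.3/EI, so M_B = 879.5/6.3 = 139.6 kN·m (hogging).

M_B = 139.6 kN·m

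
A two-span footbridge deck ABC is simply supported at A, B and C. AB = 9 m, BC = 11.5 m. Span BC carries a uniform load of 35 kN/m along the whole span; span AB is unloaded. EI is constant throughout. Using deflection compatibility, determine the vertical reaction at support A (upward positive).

Take M_B as the redundant. Released structure: two simple spans AB and BC with a hinge at B.
Discontinuity in slope at B on the released structure — sum the simple-span end rotations:
  span BC: UDL 35: wL³/(24EI) = 2218/EI
  relative rotation θ_0 = (0 + 2218)/EI = 2218/EI
A unit hogging moment at B produces rotation L₁/(3EI) + L₂/(3EI) = 6.833/EI.
Slope continuity at B: θ_0 = M_B·6.833/EI, so M_B = 2218/6.833 = 324.6 kN·m (hogging).
Span AB, ΣM about A with M_B applied at B: R_B^{AB}·9 = 0 + 324.6, so R_B^{AB} = 36.06 kN and R_A = 0 − 36.06 = -36.06 kN.

R_A = -36.06 kN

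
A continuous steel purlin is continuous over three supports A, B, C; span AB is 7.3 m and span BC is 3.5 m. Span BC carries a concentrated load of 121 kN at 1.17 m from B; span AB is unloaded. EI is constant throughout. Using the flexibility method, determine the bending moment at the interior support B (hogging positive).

M_B = 25.44 kN·m

Insert a hinge at B; M_B is the redundant, and each span becomes simply supported.
End slopes at the hinge B, treating each span as simply supported:
  span BC: point load 121 at a = 1.17: Pab(L + b)/(6LEI) = 91.57/EI
  relative rotation θ_0 = (0 + 91.57)/EI = 91.57/EI
A unit hogging moment at B produces rotation L₁/(3EI) + L₂/(3EI) = 3.6/EI.
Compatibility: M_B·(L₁+L₂)/(3EI) = θ_0, giving M_B = 25.44 kN·m (hogging).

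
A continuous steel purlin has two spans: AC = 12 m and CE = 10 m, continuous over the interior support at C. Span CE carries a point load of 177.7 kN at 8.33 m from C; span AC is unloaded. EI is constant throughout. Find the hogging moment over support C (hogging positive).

M_C = 65.56 kN·m

Take M_C as the redundant. Released structure: two simple spans AC and CE with a hinge at C.
End slopes at the hinge C, treating each span as simply supported:
  span CE: point load 177.7 at a = 8.33: Pab(L + b)/(6LEI) = 480.8/EI
  relative rotation θ_0 = (0 + 480.8)/EI = 480.8/EI
A unit hogging moment at C produces rotation L₁/(3EI) + L₂/(3EI) = 7.333/EI.
Compatibility: M_C·(L₁+L₂)/(3EI) = θ_0, giving M_C = 65.56 kN·m (hogging).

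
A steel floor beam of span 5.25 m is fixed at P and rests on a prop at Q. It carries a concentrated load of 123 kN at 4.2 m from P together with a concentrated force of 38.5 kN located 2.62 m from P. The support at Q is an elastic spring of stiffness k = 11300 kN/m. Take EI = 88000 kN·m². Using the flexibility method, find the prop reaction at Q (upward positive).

R_Q = 84.88 kN

Take the reaction at Q as the redundant and release it; the primary structure is a cantilever fixed at P.
Free-end deflection of the primary structure under the applied loading (downward +):
  point load 123 at a = 4.2: Pa²(3L − a)/(6EI) = 4177/EI
  point load 38.5 at a = 2.62: Pa²(3L − a)/(6EI) = 578.3/EI
  δ_0 = 4755/EI
Flexibility coefficient — unit upward force at Q: δ_{QQ} = L³/(3EI) = 48.23/EI.
With EI = 88000 kN·m²: δ_0 = 0.054035 m and δ_{QQ} = 0.000548 m/kN.
Compatibility — the spring shortens by R_Q/k under the reaction it provides: δ_0 − R_Q·δ_{QQ} = R_Q/k. With 1/k = 0.000088 m/kN, R_Q = δ_0 / (δ_{QQ} + 1/k) = 0.054035 / (0.000548 + 0.000088) = 84.88 kN.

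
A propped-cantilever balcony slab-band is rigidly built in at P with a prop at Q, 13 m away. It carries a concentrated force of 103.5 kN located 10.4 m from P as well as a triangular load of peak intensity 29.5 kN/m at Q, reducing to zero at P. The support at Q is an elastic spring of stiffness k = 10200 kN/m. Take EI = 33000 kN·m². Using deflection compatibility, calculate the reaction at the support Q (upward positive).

R_Q = 177.5 kN

Release the roller at Q. Primary structure: cantilever fixed at P.
Primary-structure tip deflection at Q by superposition:
  point load 103.5 at a = 10.4: Pa²(3L − a)/(6EI) = 53361/EI
  triangular load, peak 29.5 at the free end: 11w₀L⁴/(120EI) = 77234/EI
  δ_0 = 130594/EI
Flexibility coefficient — unit upward force at Q: δ_{QQ} = L³/(3EI) = 732.3/EI.
With EI = 33000 kN·m²: δ_0 = 3.9574 m and δ_{QQ} = 0.022192 m/kN.
Compatibility — the spring shortens by R_Q/k under the reaction it provides: δ_0 − R_Q·δ_{QQ} = R_Q/k. With 1/k = 0.000098 m/kN, R_Q = δ_0 / (δ_{QQ} + 1/k) = 3.9574 / (0.022192 + 0.000098) = 177.5 kN.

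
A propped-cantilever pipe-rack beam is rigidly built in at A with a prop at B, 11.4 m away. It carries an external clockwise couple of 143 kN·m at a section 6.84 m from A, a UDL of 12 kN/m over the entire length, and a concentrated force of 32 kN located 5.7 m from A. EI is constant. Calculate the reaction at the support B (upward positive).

Release the roller at B. Primary structure: cantilever fixed at A.
Deflection at B on the released cantilever, summing each load's contribution:
  clockwise couple 143 at a = 6.84: M₀a(2L − a)/(2EI) = 7805/EI
  UDL 12: wL⁴/(8EI) = 25334/EI
  point load 32 at a = 5.7: Pa²(3L − a)/(6EI) = 4938/EI
  δ_0 = 38078/EI
Flexibility coefficient — unit upward force at B: δ_{BB} = L³/(3EI) = 493.8/EI.
The prop prevents deflection at B: R_B = δ_0/δ_{BB} = 38078/493.8 = 77.11 kN.

R_B = 77.11 kN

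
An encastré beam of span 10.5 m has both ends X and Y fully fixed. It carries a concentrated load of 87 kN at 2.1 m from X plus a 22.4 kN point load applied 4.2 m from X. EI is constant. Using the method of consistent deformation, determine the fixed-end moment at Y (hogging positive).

M_Y = 51.81 kN·m

Release both end moments; the primary structure is a simply-supported span XY with redundants M_X and M_Y.
On the primary (simply-supported) span, the end slopes from the loading are:
  at X: point load 87 at a = 2.1: Pab(L + b)/(6LEI) = 460.4/EI
  at Y: point load 87 at a = 2.1: Pab(L + a)/(6LEI) = 306.9/EI
  at X: point load 22.4 at a = 4.2: Pab(L + b)/(6LEI) = 158.1/EI
  at Y: point load 22.4 at a = 4.2: Pab(L + a)/(6LEI) = 138.3/EI
  θ_X0 = 618.5/EI,  θ_Y0 = 445.2/EI
Flexibility coefficients: a unit moment at one end gives L/(3EI) there and L/(6EI) at the far end, so f₁₁ = f₂₂ = 3.5/EI and f₁₂ = f₂₁ = 1.75/EI.
Compatibility — zero rotation at each built-in end:
  3.5 M_X + 1.75 M_Y = 618.5
  1.75 M_X + 3.5 M_Y = 445.2
Solving the pair gives M_X = 150.8 kN·m and M_Y = 51.81 kN·m (hogging).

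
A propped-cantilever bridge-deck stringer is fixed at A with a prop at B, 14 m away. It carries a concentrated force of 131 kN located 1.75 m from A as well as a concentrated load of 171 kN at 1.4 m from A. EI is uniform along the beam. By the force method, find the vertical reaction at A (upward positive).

Release the roller at B. Primary structure: cantilever fixed at A.
Deflection at B on the released cantilever, summing each load's contribution:
  point load 131 at a = 1.75: Pa²(3L − a)/(6EI) = 2691/EI
  point load 171 at a = 1.4: Pa²(3L − a)/(6EI) = 2268/EI
  δ_0 = 4959/EI
Flexibility coefficient — unit upward force at B: δ_{BB} = L³/(3EI) = 914.7/EI.
The prop prevents deflection at B: R_B = δ_0/δ_{BB} = 4959/914.7 = 5.422 kN.
Vertical equilibrium: R_A = ΣP − R_B = 302 − 5.422 = 296.6 kN.

R_A = 296.6 kN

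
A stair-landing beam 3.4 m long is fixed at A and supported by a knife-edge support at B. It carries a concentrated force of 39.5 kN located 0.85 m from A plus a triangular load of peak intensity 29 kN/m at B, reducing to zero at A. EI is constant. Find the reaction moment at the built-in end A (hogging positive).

M_A = 41.59 kN·m

Remove the prop at B; the released (primary) structure is a cantilever built in at A.
Deflection at B on the released cantilever, summing each load's contribution:
  point load 39.5 at a = 0.85: Pa²(3L − a)/(6EI) = 44.47/EI
  triangular load, peak 29 at the free end: 11w₀L⁴/(120EI) = 355.2/EI
  δ_0 = 399.7/EI
Tip deflection under a unit load at B: L³/(3EI) = 13.1/EI.
Compatibility at B: δ_0 − R_B·δ_{BB} = 0, so R_B = 399.7/13.1 = 30.51 kN.
Moment equilibrium about A: M_A = Σ(load moments about A) − R_B·L = 145.3 − 30.51×3.4 = 41.59 kN·m.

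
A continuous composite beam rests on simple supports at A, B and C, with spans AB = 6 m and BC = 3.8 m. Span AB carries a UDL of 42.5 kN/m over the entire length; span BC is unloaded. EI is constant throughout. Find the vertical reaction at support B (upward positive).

R_B = 177.8 kN

Take M_B as the redundant. Released structure: two simple spans AB and BC with a hinge at B.
End slopes at the hinge B, treating each span as simply supported:
  span AB: UDL 42.5: wL³/(24EI) = 382.5/EI
  relative rotation θ_0 = (382.5 + 0)/EI = 382.5/EI
A unit hogging moment at B produces rotation L₁/(3EI) + L₂/(3EI) = 3.267/EI.
Slope continuity at B: θ_0 = M_B·3.267/EI, so M_B = 382.5/3.267 = 117.1 kN·m (hogging).
Span AB, ΣM about A with M_B applied at B: R_B^{AB}·6 = 765 + 117.1, so R_B^{AB} = 147 kN and R_A = 255 − 147 = 108 kN.
Span BC, ΣM about C: R_B^{BC}·3.8 = 0 + 117.1, so R_B^{BC} = 30.81 kN and R_C = 0 − 30.81 = -30.81 kN.
R_B = 147 + 30.81 = 177.8 kN.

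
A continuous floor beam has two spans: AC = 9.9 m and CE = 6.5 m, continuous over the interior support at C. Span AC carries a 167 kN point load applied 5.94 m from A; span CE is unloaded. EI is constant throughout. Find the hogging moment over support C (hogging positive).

Release continuity at C by inserting a hinge; the redundant is the internal moment M_C. The primary structure is two simply-supported spans AC and CE.
Discontinuity in slope at C on the released structure — sum the simple-span end rotations:
  span AC: point load 167 at a = 5.94: Pab(L + a)/(6LEI) = 1048/EI
  relative rotation θ_0 = (1048 + 0)/EI = 1048/EI
A unit hogging moment at C produces rotation L₁/(3EI) + L₂/(3EI) = 5.467/EI.
Compatibility: M_C·(L₁+L₂)/(3EI) = θ_0, giving M_C = 191.6 kN·m (hogging).

M_C = 191.6 kN·m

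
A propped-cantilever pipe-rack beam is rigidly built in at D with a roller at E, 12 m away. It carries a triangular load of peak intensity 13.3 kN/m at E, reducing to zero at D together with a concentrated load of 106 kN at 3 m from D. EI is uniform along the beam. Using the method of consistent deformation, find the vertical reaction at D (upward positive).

Choose R_E as the redundant. The primary structure is the cantilever fixed at D.
Primary-structure tip deflection at E by superposition:
  triangular load, peak 13.3 at the free end: 11w₀L⁴/(120EI) = 25281/EI
  point load 106 at a = 3: Pa²(3L − a)/(6EI) = 5247/EI
  δ_0 = 30528/EI
Flexibility coefficient — unit upward force at E: δ_{EE} = L³/(3EI) = 576/EI.
The prop prevents deflection at E: R_E = δ_0/δ_{EE} = 30528/576 = 53 kN.
Vertical equilibrium: R_D = ΣP − R_E = 185.8 − 53 = 132.8 kN.

R_D = 132.8 kN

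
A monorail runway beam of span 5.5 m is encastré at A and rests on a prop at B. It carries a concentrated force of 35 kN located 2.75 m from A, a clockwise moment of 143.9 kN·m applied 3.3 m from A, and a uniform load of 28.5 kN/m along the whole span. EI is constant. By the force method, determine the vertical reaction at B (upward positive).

R_B = 102.7 kN

Take the reaction at B as the redundant and release it; the primary structure is a cantilever fixed at A.
Free-end deflection of the primary structure under the applied loading (downward +):
  point load 35 at a = 2.75: Pa²(3L − a)/(6EI) = 606.6/EI
  clockwise couple 143.9 at a = 3.3: M₀a(2L − a)/(2EI) = 1828/EI
  UDL 28.5: wL⁴/(8EI) = 3260/EI
  δ_0 = 5695/EI
Flexibility coefficient — unit upward force at B: δ_{BB} = L³/(3EI) = 55.46/EI.
The prop prevents deflection at B: R_B = δ_0/δ_{BB} = 5695/55.46 = 102.7 kN.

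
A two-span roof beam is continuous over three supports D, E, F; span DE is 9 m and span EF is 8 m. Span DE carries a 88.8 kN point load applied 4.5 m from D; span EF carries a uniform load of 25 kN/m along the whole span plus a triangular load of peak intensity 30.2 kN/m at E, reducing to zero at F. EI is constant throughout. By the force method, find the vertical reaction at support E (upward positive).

Take M_E as the redundant. Released structure: two simple spans DE and EF with a hinge at E.
Rotations at E on the released spans (each span's end-slope, ×1/EI):
  span DE: point load 88.8 at a = 4.5: Pab(L + a)/(6LEI) = 449.6/EI
  span EF: UDL 25: wL³/(24EI) = 533.3/EI
  span EF: triangular load, peak 30.2: w₀L³/(45EI) = 343.6/EI
  relative rotation θ_0 = (449.6 + 876.9)/EI = 1326/EI
A unit hogging moment at E produces rotation L₁/(3EI) + L₂/(3EI) = 5.667/EI.
Slope continuity at E: θ_0 = M_E·5.667/EI, so M_E = 1326/5.667 = 234.1 kN·m (hogging).
Span DE, ΣM about D with M_E applied at E: R_E^{DE}·9 = 399.6 + 234.1, so R_E^{DE} = 70.41 kN and R_D = 88.8 − 70.41 = 18.39 kN.
Span EF, ΣM about F: R_E^{EF}·8 = 1444 + 234.1, so R_E^{EF} = 209.8 kN and R_F = 320.8 − 209.8 = 111 kN.
R_E = 70.41 + 209.8 = 280.2 kN.

R_E = 280.2 kN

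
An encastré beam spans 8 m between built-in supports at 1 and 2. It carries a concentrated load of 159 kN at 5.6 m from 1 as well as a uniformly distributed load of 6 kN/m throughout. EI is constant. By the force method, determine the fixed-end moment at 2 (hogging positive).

Release both end moments; the primary structure is a simply-supported span 12 with redundants M_1 and M_2.
On the primary (simply-supported) span, the end slopes from the loading are:
  at 1: point load 159 at a = 5.6: Pab(L + b)/(6LEI) = 463/EI
  at 2: point load 159 at a = 5.6: Pab(L + a)/(6LEI) = 605.5/EI
  at 1: UDL 6: wL³/(24EI) = 128/EI
  at 2: UDL 6: wL³/(24EI) = 128/EI
  θ_10 = 591/EI,  θ_20 = 733.5/EI
Flexibility coefficients: a unit moment at one end gives L/(3EI) there and L/(6EI) at the far end, so f₁₁ = f₂₂ = 2.667/EI and f₁₂ = f₂₁ = 1.333/EI.
Compatibility — zero rotation at each built-in end:
  2.667 M_1 + 1.333 M_2 = 591
  1.333 M_1 + 2.667 M_2 = 733.5
Solving the pair gives M_1 = 112.1 kN·m and M_2 = 219 kN·m (hogging).

M_2 = 219 kN·m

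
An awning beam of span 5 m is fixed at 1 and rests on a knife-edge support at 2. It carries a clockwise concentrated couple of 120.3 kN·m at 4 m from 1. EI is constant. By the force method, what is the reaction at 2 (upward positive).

Choose R_2 as the redundant. The primary structure is the cantilever fixed at 1.
Primary-structure tip deflection at 2 by superposition:
  clockwise couple 120.3 at a = 4: M₀a(2L − a)/(2EI) = 1444/EI
Tip deflection under a unit load at 2: L³/(3EI) = 41.67/EI.
The prop prevents deflection at 2: R_2 = δ_0/δ_{22} = 1444/41.67 = 34.65 kN.

R_2 = 34.65 kN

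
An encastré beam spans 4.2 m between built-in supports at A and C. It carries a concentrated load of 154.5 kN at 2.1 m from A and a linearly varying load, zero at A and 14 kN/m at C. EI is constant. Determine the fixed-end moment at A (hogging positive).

M_A = 89.34 kN·m

Release both end moments; the primary structure is a simply-supported span AC with redundants M_A and M_C.
Simple-span end rotations at A and C under the given loads:
  at A: point load 154.5 at a = 2.1: Pab(L + b)/(6LEI) = 170.3/EI
  at C: point load 154.5 at a = 2.1: Pab(L + a)/(6LEI) = 170.3/EI
  at A: triangular load, peak 14: 7w₀L³/(360EI) = 20.17/EI
  at C: triangular load, peak 14: w₀L³/(45EI) = 23.05/EI
  θ_A0 = 190.5/EI,  θ_C0 = 193.4/EI
Flexibility coefficients: a unit moment at one end gives L/(3EI) there and L/(6EI) at the far end, so f₁₁ = f₂₂ = 1.4/EI and f₁₂ = f₂₁ = 0.7/EI.
Compatibility — zero rotation at each built-in end:
  1.4 M_A + 0.7 M_C = 190.5
  0.7 M_A + 1.4 M_C = 193.4
Solving the pair gives M_A = 89.34 kN·m and M_C = 93.46 kN·m (hogging).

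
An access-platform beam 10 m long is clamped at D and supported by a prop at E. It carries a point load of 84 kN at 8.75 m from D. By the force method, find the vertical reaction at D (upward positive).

Release the roller at E. Primary structure: cantilever fixed at D.
Downward deflection at the released point E due to the loads:
  point load 84 at a = 8.75: Pa²(3L − a)/(6EI) = 22777/EI
Flexibility coefficient — unit upward force at E: δ_{EE} = L³/(3EI) = 333.3/EI.
Compatibility at E: δ_0 − R_E·δ_{EE} = 0, so R_E = 22777/333.3 = 68.33 kN.
Vertical equilibrium: R_D = ΣP − R_E = 84 − 68.33 = 15.67 kN.

R_D = 15.67 kN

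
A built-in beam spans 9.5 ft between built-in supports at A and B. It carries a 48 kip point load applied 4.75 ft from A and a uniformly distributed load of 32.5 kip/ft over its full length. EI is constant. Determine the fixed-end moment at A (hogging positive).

M_A = 301.4 kip·ft

Release both end moments; the primary structure is a simply-supported span AB with redundants M_A and M_B.
On the primary (simply-supported) span, the end slopes from the loading are:
  at A: point load 48 at a = 4.75: Pab(L + b)/(6LEI) = 270.8/EI
  at B: point load 48 at a = 4.75: Pab(L + a)/(6LEI) = 270.8/EI
  at A: UDL 32.5: wL³/(24EI) = 1161/EI
  at B: UDL 32.5: wL³/(24EI) = 1161/EI
  θ_A0 = 1432/EI,  θ_B0 = 1432/EI
Flexibility coefficients: a unit moment at one end gives L/(3EI) there and L/(6EI) at the far end, so f₁₁ = f₂₂ = 3.167/EI and f₁₂ = f₂₁ = 1.583/EI.
Compatibility — zero rotation at each built-in end:
  3.167 M_A + 1.583 M_B = 1432
  1.583 M_A + 3.167 M_B = 1432
Solving the pair gives M_A = 301.4 kip·ft and M_B = 301.4 kip·ft (hogging).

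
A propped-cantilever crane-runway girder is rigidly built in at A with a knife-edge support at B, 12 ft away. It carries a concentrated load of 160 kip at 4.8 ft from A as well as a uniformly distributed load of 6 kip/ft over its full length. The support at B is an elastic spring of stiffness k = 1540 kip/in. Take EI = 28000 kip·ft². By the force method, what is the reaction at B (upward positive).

R_B = 60.12 kip

Take the reaction at B as the redundant and release it; the primary structure is a cantilever fixed at A.
Primary-structure tip deflection at B by superposition:
  point load 160 at a = 4.8: Pa²(3L − a)/(6EI) = 19169/EI
  UDL 6: wL⁴/(8EI) = 15552/EI
  δ_0 = 34721/EI
Flexibility coefficient — unit upward force at B: δ_{BB} = L³/(3EI) = 576/EI.
With EI = 28000 kip·ft²: δ_0 = 1.24 ft and δ_{BB} = 0.020571 ft/kip.
Compatibility — the spring shortens by R_B/k under the reaction it provides: δ_0 − R_B·δ_{BB} = R_B/k. With 1/k = 1/(1540×12) ft/kip = 0.000054 ft/kip, R_B = δ_0 / (δ_{BB} + 1/k) = 1.24 / (0.020571 + 0.000054) = 60.12 kip.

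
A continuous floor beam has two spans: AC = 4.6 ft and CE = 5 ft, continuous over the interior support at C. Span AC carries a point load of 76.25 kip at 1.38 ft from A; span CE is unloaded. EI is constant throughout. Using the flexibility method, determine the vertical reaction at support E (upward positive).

Insert a hinge at C; M_C is the redundant, and each span becomes simply supported.
Rotations at C on the released spans (each span's end-slope, ×1/EI):
  span AC: point load 76.25 at a = 1.38: Pab(L + a)/(6LEI) = 73.41/EI
  relative rotation θ_0 = (73.41 + 0)/EI = 73.41/EI
A unit hogging moment at C produces rotation L₁/(3EI) + L₂/(3EI) = 3.2/EI.
Slope continuity at C: θ_0 = M_C·3.2/EI, so M_C = 73.41/3.2 = 22.94 kip·ft (hogging).
Span CE, ΣM about E: R_C^{CE}·5 = 0 + 22.94, so R_C^{CE} = 4.588 kip and R_E = 0 − 4.588 = -4.588 kip.

R_E = -4.588 kip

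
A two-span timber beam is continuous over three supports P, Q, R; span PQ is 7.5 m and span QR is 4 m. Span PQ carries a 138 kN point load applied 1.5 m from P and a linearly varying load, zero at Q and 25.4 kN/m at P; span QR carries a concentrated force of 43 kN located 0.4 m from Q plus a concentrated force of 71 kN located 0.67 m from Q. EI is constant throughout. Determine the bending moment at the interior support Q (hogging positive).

M_Q = 136.9 kN·m

Release continuity at Q by inserting a hinge; the redundant is the internal moment M_Q. The primary structure is two simply-supported spans PQ and QR.
Discontinuity in slope at Q on the released structure — sum the simple-span end rotations:
  span PQ: point load 138 at a = 1.5: Pab(L + a)/(6LEI) = 248.4/EI
  span PQ: triangular load, peak 25.4: 7w₀L³/(360EI) = 208.4/EI
  span QR: point load 43 at a = 0.4: Pab(L + b)/(6LEI) = 19.61/EI
  span QR: point load 71 at a = 0.67: Pab(L + b)/(6LEI) = 48.38/EI
  relative rotation θ_0 = (456.8 + 67.99)/EI = 524.7/EI
A unit hogging moment at Q produces rotation L₁/(3EI) + L₂/(3EI) = 3.833/EI.
Slope continuity at Q: θ_0 = M_Q·3.833/EI, so M_Q = 524.7/3.833 = 136.9 kN·m (hogging).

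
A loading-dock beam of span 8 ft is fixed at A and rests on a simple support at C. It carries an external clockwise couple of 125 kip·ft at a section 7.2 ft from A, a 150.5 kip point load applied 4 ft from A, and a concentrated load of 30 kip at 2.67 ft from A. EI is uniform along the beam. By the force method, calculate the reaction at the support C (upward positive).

R_C = 74.69 kip

Take the reaction at C as the redundant and release it; the primary structure is a cantilever fixed at A.
Primary-structure tip deflection at C by superposition:
  clockwise couple 125 at a = 7.2: M₀a(2L − a)/(2EI) = 3960/EI
  point load 150.5 at a = 4: Pa²(3L − a)/(6EI) = 8027/EI
  point load 30 at a = 2.67: Pa²(3L − a)/(6EI) = 760.3/EI
  δ_0 = 12747/EI
Flexibility coefficient — unit upward force at C: δ_{CC} = L³/(3EI) = 170.7/EI.
Compatibility at C: δ_0 − R_C·δ_{CC} = 0, so R_C = 12747/170.7 = 74.69 kip.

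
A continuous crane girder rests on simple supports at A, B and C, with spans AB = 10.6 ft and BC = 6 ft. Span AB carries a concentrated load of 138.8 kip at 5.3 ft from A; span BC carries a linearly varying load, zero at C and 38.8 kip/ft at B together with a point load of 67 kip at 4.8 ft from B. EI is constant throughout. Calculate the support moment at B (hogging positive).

Take M_B as the redundant. Released structure: two simple spans AB and BC with a hinge at B.
Discontinuity in slope at B on the released structure — sum the simple-span end rotations:
  span AB: point load 138.8 at a = 5.3: Pab(L + a)/(6LEI) = 974.7/EI
  span BC: triangular load, peak 38.8: w₀L³/(45EI) = 186.2/EI
  span BC: point load 67 at a = 4.8: Pab(L + b)/(6LEI) = 77.18/EI
  relative rotation θ_0 = (974.7 + 263.4)/EI = 1238/EI
A unit hogging moment at B produces rotation L₁/(3EI) + L₂/(3EI) = 5.533/EI.
Compatibility: M_B·(L₁+L₂)/(3EI) = θ_0, giving M_B = 223.8 kip·ft (hogging).

M_B = 223.8 kip·ft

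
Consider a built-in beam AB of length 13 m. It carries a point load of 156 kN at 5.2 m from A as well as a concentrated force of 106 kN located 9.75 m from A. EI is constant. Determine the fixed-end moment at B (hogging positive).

M_B = 388.5 kN·m

Take the two fixed-end moments M_A, M_B as redundants; the released structure is the simple span AB.
End rotations of the released simple span under the applied load (×1/EI):
  at A: point load 156 at a = 5.2: Pab(L + b)/(6LEI) = 1687/EI
  at B: point load 156 at a = 5.2: Pab(L + a)/(6LEI) = 1476/EI
  at A: point load 106 at a = 9.75: Pab(L + b)/(6LEI) = 699.8/EI
  at B: point load 106 at a = 9.75: Pab(L + a)/(6LEI) = 979.7/EI
  θ_A0 = 2387/EI,  θ_B0 = 2456/EI
Flexibility coefficients: a unit moment at one end gives L/(3EI) there and L/(6EI) at the far end, so f₁₁ = f₂₂ = 4.333/EI and f₁₂ = f₂₁ = 2.167/EI.
Compatibility — zero rotation at each built-in end:
  4.333 M_A + 2.167 M_B = 2387
  2.167 M_A + 4.333 M_B = 2456
Solving the pair gives M_A = 356.6 kN·m and M_B = 388.5 kN·m (hogging).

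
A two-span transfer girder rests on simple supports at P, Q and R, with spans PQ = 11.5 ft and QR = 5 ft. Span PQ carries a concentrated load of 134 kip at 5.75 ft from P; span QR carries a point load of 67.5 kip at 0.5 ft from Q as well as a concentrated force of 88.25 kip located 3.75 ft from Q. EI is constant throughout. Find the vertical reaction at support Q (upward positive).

Take M_Q as the redundant. Released structure: two simple spans PQ and QR with a hinge at Q.
Discontinuity in slope at Q on the released structure — sum the simple-span end rotations:
  span PQ: point load 134 at a = 5.75: Pab(L + a)/(6LEI) = 1108/EI
  span QR: point load 67.5 at a = 0.5: Pab(L + b)/(6LEI) = 48.09/EI
  span QR: point load 88.25 at a = 3.75: Pab(L + b)/(6LEI) = 86.18/EI
  relative rotation θ_0 = (1108 + 134.3)/EI = 1242/EI
A unit hogging moment at Q produces rotation L₁/(3EI) + L₂/(3EI) = 5.5/EI.
Slope continuity at Q: θ_0 = M_Q·5.5/EI, so M_Q = 1242/5.5 = 225.8 kip·ft (hogging).
Span PQ, ΣM about P with M_Q applied at Q: R_Q^{PQ}·11.5 = 770.5 + 225.8, so R_Q^{PQ} = 86.63 kip and R_P = 134 − 86.63 = 47.37 kip.
Span QR, ΣM about R: R_Q^{QR}·5 = 414.1 + 225.8, so R_Q^{QR} = 128 kip and R_R = 155.8 − 128 = 27.78 kip.
R_Q = 86.63 + 128 = 214.6 kip.

R_Q = 214.6 kip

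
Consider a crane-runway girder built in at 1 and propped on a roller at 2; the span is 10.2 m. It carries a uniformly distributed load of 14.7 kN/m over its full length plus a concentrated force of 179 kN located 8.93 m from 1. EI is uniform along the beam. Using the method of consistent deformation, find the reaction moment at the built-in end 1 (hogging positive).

M_1 = 303.1 kN·m

Remove the prop at 2; the released (primary) structure is a cantilever built in at 1.
Free-end deflection of the primary structure under the applied loading (downward +):
  UDL 14.7: wL⁴/(8EI) = 19890/EI
  point load 179 at a = 8.93: Pa²(3L − a)/(6EI) = 51554/EI
  δ_0 = 71444/EI
Tip deflection under a unit load at 2: L³/(3EI) = 353.7/EI.
Compatibility at 2: δ_0 − R_2·δ_{22} = 0, so R_2 = 71444/353.7 = 202 kN.
Moment equilibrium about 1: M_1 = Σ(load moments about 1) − R_2·L = 2363 − 202×10.2 = 303.1 kN·m.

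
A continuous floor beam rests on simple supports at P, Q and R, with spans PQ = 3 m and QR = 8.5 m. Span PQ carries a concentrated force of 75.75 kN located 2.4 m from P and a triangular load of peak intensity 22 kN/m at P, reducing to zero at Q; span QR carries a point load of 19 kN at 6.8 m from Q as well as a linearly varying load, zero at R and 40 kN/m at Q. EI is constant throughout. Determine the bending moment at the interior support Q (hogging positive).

M_Q = 165.4 kN·m

Insert a hinge at Q; M_Q is the redundant, and each span becomes simply supported.
Discontinuity in slope at Q on the released structure — sum the simple-span end rotations:
  span PQ: point load 75.75 at a = 2.4: Pab(L + a)/(6LEI) = 32.72/EI
  span PQ: triangular load, peak 22: 7w₀L³/(360EI) = 11.55/EI
  span QR: point load 19 at a = 6.8: Pab(L + b)/(6LEI) = 43.93/EI
  span QR: triangular load, peak 40: w₀L³/(45EI) = 545.9/EI
  relative rotation θ_0 = (44.27 + 589.8)/EI = 634.1/EI
A unit hogging moment at Q produces rotation L₁/(3EI) + L₂/(3EI) = 3.833/EI.
Slope continuity at Q: θ_0 = M_Q·3.833/EI, so M_Q = 634.1/3.833 = 165.4 kN·m (hogging).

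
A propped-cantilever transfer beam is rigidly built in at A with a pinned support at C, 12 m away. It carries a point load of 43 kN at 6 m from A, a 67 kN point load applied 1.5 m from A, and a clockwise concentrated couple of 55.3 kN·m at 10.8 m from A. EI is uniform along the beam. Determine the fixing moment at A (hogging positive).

Remove the prop at C; the released (primary) structure is a cantilever built in at A.
Free-end deflection of the primary structure under the applied loading (downward +):
  point load 43 at a = 6: Pa²(3L − a)/(6EI) = 7740/EI
  point load 67 at a = 1.5: Pa²(3L − a)/(6EI) = 866.8/EI
  clockwise couple 55.3 at a = 10.8: M₀a(2L − a)/(2EI) = 3942/EI
  δ_0 = 12549/EI
Tip deflection under a unit load at C: L³/(3EI) = 576/EI.
Compatibility at C: δ_0 − R_C·δ_{CC} = 0, so R_C = 12549/576 = 21.79 kN.
Moment equilibrium about A: M_A = Σ(load moments about A) − R_C·L = 413.8 − 21.79×12 = 152.4 kN·m.

M_A = 152.4 kN·m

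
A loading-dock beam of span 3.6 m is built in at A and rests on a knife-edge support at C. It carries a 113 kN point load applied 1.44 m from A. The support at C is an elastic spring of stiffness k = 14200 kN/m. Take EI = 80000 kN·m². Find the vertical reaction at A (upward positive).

Release the roller at C. Primary structure: cantilever fixed at A.
Primary-structure tip deflection at C by superposition:
  point load 113 at a = 1.44: Pa²(3L − a)/(6EI) = 365.5/EI
Tip deflection under a unit load at C: L³/(3EI) = 15.55/EI.
With EI = 80000 kN·m²: δ_0 = 0.004569 m and δ_{CC} = 0.000194 m/kN.
Compatibility — the spring shortens by R_C/k under the reaction it provides: δ_0 − R_C·δ_{CC} = R_C/k. With 1/k = 0.00007 m/kN, R_C = δ_0 / (δ_{CC} + 1/k) = 0.004569 / (0.000194 + 0.00007) = 17.25 kN.
Vertical equilibrium: R_A = ΣP − R_C = 113 − 17.25 = 95.75 kN.

R_A = 95.75 kN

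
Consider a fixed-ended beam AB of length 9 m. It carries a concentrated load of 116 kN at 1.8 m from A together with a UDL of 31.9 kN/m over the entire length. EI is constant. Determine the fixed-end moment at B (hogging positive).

M_B = 248.7 kN·m

Take the two fixed-end moments M_A, M_B as redundants; the released structure is the simple span AB.
On the primary (simply-supported) span, the end slopes from the loading are:
  at A: point load 116 at a = 1.8: Pab(L + b)/(6LEI) = 451/EI
  at B: point load 116 at a = 1.8: Pab(L + a)/(6LEI) = 300.7/EI
  at A: UDL 31.9: wL³/(24EI) = 969/EI
  at B: UDL 31.9: wL³/(24EI) = 969/EI
  θ_A0 = 1420/EI,  θ_B0 = 1270/EI
Flexibility coefficients: a unit moment at one end gives L/(3EI) there and L/(6EI) at the far end, so f₁₁ = f₂₂ = 3/EI and f₁₂ = f₂₁ = 1.5/EI.
Compatibility — zero rotation at each built-in end:
  3 M_A + 1.5 M_B = 1420
  1.5 M_A + 3 M_B = 1270
Solving the pair gives M_A = 349 kN·m and M_B = 248.7 kN·m (hogging).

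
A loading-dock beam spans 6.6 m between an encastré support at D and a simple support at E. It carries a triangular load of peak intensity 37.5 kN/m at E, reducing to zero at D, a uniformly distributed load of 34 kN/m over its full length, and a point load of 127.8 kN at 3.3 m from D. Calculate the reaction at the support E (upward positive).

Remove the prop at E; the released (primary) structure is a cantilever built in at D.
Primary-structure tip deflection at E by superposition:
  triangular load, peak 37.5 at the free end: 11w₀L⁴/(120EI) = 6523/EI
  UDL 34: wL⁴/(8EI) = 8064/EI
  point load 127.8 at a = 3.3: Pa²(3L − a)/(6EI) = 3827/EI
  δ_0 = 18414/EI
Flexibility coefficient — unit upward force at E: δ_{EE} = L³/(3EI) = 95.83/EI.
Compatibility at E: δ_0 − R_E·δ_{EE} = 0, so R_E = 18414/95.83 = 192.2 kN.

R_E = 192.2 kN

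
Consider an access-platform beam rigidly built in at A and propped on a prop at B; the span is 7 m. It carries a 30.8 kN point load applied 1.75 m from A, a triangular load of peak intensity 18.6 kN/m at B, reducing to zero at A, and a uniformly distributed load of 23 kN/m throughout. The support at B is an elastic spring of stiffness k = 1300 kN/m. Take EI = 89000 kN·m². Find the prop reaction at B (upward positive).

R_B = 61.81 kN

Take the reaction at B as the redundant and release it; the primary structure is a cantilever fixed at A.
Deflection at B on the released cantilever, summing each load's contribution:
  point load 30.8 at a = 1.75: Pa²(3L − a)/(6EI) = 302.6/EI
  triangular load, peak 18.6 at the free end: 11w₀L⁴/(120EI) = 4094/EI
  UDL 23: wL⁴/(8EI) = 6903/EI
  δ_0 = 11299/EI
Flexibility coefficient — unit upward force at B: δ_{BB} = L³/(3EI) = 114.3/EI.
With EI = 89000 kN·m²: δ_0 = 0.12696 m and δ_{BB} = 0.001285 m/kN.
Compatibility — the spring shortens by R_B/k under the reaction it provides: δ_0 − R_B·δ_{BB} = R_B/k. With 1/k = 0.000769 m/kN, R_B = δ_0 / (δ_{BB} + 1/k) = 0.12696 / (0.001285 + 0.000769) = 61.81 kN.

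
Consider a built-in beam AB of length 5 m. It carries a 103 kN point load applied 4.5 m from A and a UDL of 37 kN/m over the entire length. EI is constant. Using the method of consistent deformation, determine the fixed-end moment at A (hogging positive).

Release both end moments; the primary structure is a simply-supported span AB with redundants M_A and M_B.
End rotations of the released simple span under the applied load (×1/EI):
  at A: point load 103 at a = 4.5: Pab(L + b)/(6LEI) = 42.49/EI
  at B: point load 103 at a = 4.5: Pab(L + a)/(6LEI) = 73.39/EI
  at A: UDL 37: wL³/(24EI) = 192.7/EI
  at B: UDL 37: wL³/(24EI) = 192.7/EI
  θ_A0 = 235.2/EI,  θ_B0 = 266.1/EI
Flexibility coefficients: a unit moment at one end gives L/(3EI) there and L/(6EI) at the far end, so f₁₁ = f₂₂ = 1.667/EI and f₁₂ = f₂₁ = 0.8333/EI.
Compatibility — zero rotation at each built-in end:
  1.667 M_A + 0.8333 M_B = 235.2
  0.8333 M_A + 1.667 M_B = 266.1
Solving the pair gives M_A = 81.72 kN·m and M_B = 118.8 kN·m (hogging).

M_A = 81.72 kN·m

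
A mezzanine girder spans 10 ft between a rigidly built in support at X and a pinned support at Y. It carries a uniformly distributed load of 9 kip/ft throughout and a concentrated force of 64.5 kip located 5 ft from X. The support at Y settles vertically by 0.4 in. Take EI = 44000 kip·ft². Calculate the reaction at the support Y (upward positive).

R_Y = 49.51 kip

Choose R_Y as the redundant. The primary structure is the cantilever fixed at X.
Free-end deflection of the primary structure under the applied loading (downward +):
  UDL 9: wL⁴/(8EI) = 11250/EI
  point load 64.5 at a = 5: Pa²(3L − a)/(6EI) = 6719/EI
  δ_0 = 17969/EI
Flexibility coefficient — unit upward force at Y: δ_{YY} = L³/(3EI) = 333.3/EI.
With EI = 44000 kip·ft²: δ_0 = 0.40838 ft and δ_{YY} = 0.007576 ft/kip.
Compatibility — the beam at Y must follow the support down by 0.03333 ft: δ_0 − R_Y·δ_{YY} = 0.03333, so R_Y = (0.40838 − 0.03333)/0.007576 = 49.51 kip.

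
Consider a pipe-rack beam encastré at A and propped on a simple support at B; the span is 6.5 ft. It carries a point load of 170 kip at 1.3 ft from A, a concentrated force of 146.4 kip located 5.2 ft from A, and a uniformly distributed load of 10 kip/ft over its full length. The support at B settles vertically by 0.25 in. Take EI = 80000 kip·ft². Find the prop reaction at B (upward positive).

R_B = 118.8 kip

Take the reaction at B as the redundant and release it; the primary structure is a cantilever fixed at A.
Downward deflection at the released point B due to the loads:
  point load 170 at a = 1.3: Pa²(3L − a)/(6EI) = 871.5/EI
  point load 146.4 at a = 5.2: Pa²(3L − a)/(6EI) = 9435/EI
  UDL 10: wL⁴/(8EI) = 2231/EI
  δ_0 = 12538/EI
Tip deflection under a unit load at B: L³/(3EI) = 91.54/EI.
With EI = 80000 kip·ft²: δ_0 = 0.15672 ft and δ_{BB} = 0.001144 ft/kip.
Compatibility — the beam at B must follow the support down by 0.02083 ft: δ_0 − R_B·δ_{BB} = 0.02083, so R_B = (0.15672 − 0.02083)/0.001144 = 118.8 kip.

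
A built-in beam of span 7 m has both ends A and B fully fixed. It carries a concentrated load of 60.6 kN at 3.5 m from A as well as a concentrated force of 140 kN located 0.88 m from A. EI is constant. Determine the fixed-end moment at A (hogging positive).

Release both end moments; the primary structure is a simply-supported span AB with redundants M_A and M_B.
On the primary (simply-supported) span, the end slopes from the loading are:
  at A: point load 60.6 at a = 3.5: Pab(L + b)/(6LEI) = 185.6/EI
  at B: point load 60.6 at a = 3.5: Pab(L + a)/(6LEI) = 185.6/EI
  at A: point load 140 at a = 0.88: Pab(L + b)/(6LEI) = 235.5/EI
  at B: point load 140 at a = 0.88: Pab(L + a)/(6LEI) = 141.5/EI
  θ_A0 = 421.1/EI,  θ_B0 = 327/EI
Flexibility coefficients: a unit moment at one end gives L/(3EI) there and L/(6EI) at the far end, so f₁₁ = f₂₂ = 2.333/EI and f₁₂ = f₂₁ = 1.167/EI.
Compatibility — zero rotation at each built-in end:
  2.333 M_A + 1.167 M_B = 421.1
  1.167 M_A + 2.333 M_B = 327
Solving the pair gives M_A = 147.2 kN·m and M_B = 66.57 kN·m (hogging).

M_A = 147.2 kN·m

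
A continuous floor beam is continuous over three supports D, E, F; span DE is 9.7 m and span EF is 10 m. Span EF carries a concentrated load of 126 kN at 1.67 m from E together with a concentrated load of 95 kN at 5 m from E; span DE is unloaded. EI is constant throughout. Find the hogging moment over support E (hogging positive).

Take M_E as the redundant. Released structure: two simple spans DE and EF with a hinge at E.
Rotations at E on the released spans (each span's end-slope, ×1/EI):
  span EF: point load 126 at a = 1.67: Pab(L + b)/(6LEI) = 535.5/EI
  span EF: point load 95 at a = 5: Pab(L + b)/(6LEI) = 593.8/EI
  relative rotation θ_0 = (0 + 1129)/EI = 1129/EI
A unit hogging moment at E produces rotation L₁/(3EI) + L₂/(3EI) = 6.567/EI.
Slope continuity at E: θ_0 = M_E·6.567/EI, so M_E = 1129/6.567 = 172 kN·m (hogging).

M_E = 172 kN·m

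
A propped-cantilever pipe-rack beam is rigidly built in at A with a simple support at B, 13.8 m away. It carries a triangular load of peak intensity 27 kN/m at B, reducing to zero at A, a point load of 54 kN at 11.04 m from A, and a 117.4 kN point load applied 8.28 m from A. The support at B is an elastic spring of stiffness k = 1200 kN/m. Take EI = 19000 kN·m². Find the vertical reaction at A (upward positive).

R_A = 169.9 kN

Remove the prop at B; the released (primary) structure is a cantilever built in at A.
Free-end deflection of the primary structure under the applied loading (downward +):
  triangular load, peak 27 at the free end: 11w₀L⁴/(120EI) = 89762/EI
  point load 54 at a = 11.04: Pa²(3L − a)/(6EI) = 33303/EI
  point load 117.4 at a = 8.28: Pa²(3L − a)/(6EI) = 44429/EI
  δ_0 = 167494/EI
Flexibility coefficient — unit upward force at B: δ_{BB} = L³/(3EI) = 876/EI.
With EI = 19000 kN·m²: δ_0 = 8.8155 m and δ_{BB} = 0.046107 m/kN.
Compatibility — the spring shortens by R_B/k under the reaction it provides: δ_0 − R_B·δ_{BB} = R_B/k. With 1/k = 0.000833 m/kN, R_B = δ_0 / (δ_{BB} + 1/k) = 8.8155 / (0.046107 + 0.000833) = 187.8 kN.
Vertical equilibrium: R_A = ΣP − R_B = 357.7 − 187.8 = 169.9 kN.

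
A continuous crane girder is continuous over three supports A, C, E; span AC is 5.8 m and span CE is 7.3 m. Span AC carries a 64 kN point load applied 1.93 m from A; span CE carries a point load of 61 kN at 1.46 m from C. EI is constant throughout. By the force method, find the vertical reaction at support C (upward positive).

Release continuity at C by inserting a hinge; the redundant is the internal moment M_C. The primary structure is two simply-supported spans AC and CE.
Rotations at C on the released spans (each span's end-slope, ×1/EI):
  span AC: point load 64 at a = 1.93: Pab(L + a)/(6LEI) = 106.2/EI
  span CE: point load 61 at a = 1.46: Pab(L + b)/(6LEI) = 156/EI
  relative rotation θ_0 = (106.2 + 156)/EI = 262.2/EI
A unit hogging moment at C produces rotation L₁/(3EI) + L₂/(3EI) = 4.367/EI.
Compatibility: M_C·(L₁+L₂)/(3EI) = θ_0, giving M_C = 60.05 kN·m (hogging).
Span AC, ΣM about A with M_C applied at C: R_C^{AC}·5.8 = 123.5 + 60.05, so R_C^{AC} = 31.65 kN and R_A = 64 − 31.65 = 32.35 kN.
Span CE, ΣM about E: R_C^{CE}·7.3 = 356.2 + 60.05, so R_C^{CE} = 57.03 kN and R_E = 61 − 57.03 = 3.974 kN.
R_C = 31.65 + 57.03 = 88.68 kN.

R_C = 88.68 kN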